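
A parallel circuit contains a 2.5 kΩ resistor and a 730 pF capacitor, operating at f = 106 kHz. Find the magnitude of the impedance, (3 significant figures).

1590 Ω

ω = 2πf = 666000 rad/s
X_C = 1/(ωC) = 2060 Ω
Parallel: admittances add. Y = 1/R + jωC
Y = (0.000400 + j0.000486) S
|Y| = 0.000630 S → |Z| = 1/|Y| = 1590 Ω, ∠Z = −∠Y = -50.6°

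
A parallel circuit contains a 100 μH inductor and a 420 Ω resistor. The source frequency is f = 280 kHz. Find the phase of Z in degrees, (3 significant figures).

ω = 2πf = 1.759e+06 rad/s
X_L = ωL = 176 Ω
Parallel: admittances add. Y = 1/R + 1/(jωL)
Y = (0.00238 − j0.00568) S
|Y| = 0.00616 S → |Z| = 1/|Y| = 162 Ω, ∠Z = −∠Y = 67.3°

67.3°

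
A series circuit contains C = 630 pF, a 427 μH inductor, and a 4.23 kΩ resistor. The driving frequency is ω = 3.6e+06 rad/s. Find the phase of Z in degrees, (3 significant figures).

14.5°

X_L = ωL = 1540 Ω
X_C = 1/(ωC) = 441 Ω
Net reactance X = X_L − X_C = 1100 Ω
Z = 4230 + j1100 Ω
|Z| = √(4230² + 1100²) = 4370 Ω
∠Z = arctan(1100/4230) = 14.5°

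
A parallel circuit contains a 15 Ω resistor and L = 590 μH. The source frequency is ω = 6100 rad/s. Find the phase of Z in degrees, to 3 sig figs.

X_L = ωL = 3.60 Ω
Parallel: admittances add. Y = 1/R + 1/(jωL)
Y = (0.0667 − j0.278) S
|Y| = 0.286 S → |Z| = 1/|Y| = 3.50 Ω, ∠Z = −∠Y = 76.5°

76.5°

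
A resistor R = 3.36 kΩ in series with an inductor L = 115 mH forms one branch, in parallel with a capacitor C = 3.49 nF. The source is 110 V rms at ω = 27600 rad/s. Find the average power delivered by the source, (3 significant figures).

1.90 W

X_L = ωL = 3170 Ω
X_C = 1/(ωC) = 10400 Ω
Branch 1 (R+jX_L): Z₁ = 3360 + j3170 Ω, |Z₁| = 4620 Ω
Branch 2 (−jX_C): Z₂ = −j10400 Ω
Parallel: Z = Z₁Z₂/(Z₁+Z₂), |Z| = 6030 Ω, ∠Z = 18.4°
I = V/|Z| = 18.2 mA
P = VI cos φ = 110 × 0.0182 × cos(18.4°) = 1.90 W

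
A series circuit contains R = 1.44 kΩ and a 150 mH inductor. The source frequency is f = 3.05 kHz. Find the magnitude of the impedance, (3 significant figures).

ω = 2πf = 19160 rad/s
X_L = ωL = 2870 Ω
Z = 1440 + j2870 Ω
|Z| = √(1440² + 2870²) = 3220 Ω

3220 Ω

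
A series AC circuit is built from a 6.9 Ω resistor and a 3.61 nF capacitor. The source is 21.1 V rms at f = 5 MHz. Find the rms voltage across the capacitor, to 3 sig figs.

ω = 2πf = 3.142e+07 rad/s
X_C = 1/(ωC) = 8.82 Ω
Z = 6.90 − j8.82 Ω
|Z| = √(6.90² + 8.82²) = 11.2 Ω
I = V/|Z| = 1.88 A
V_C = I·|Z_C| = 1.88 × 8.82 = 16.6 V

16.6 V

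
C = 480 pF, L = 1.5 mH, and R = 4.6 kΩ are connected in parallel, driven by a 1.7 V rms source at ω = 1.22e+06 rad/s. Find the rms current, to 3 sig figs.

X_L = ωL = 1830 Ω
X_C = 1/(ωC) = 1710 Ω
Parallel: admittances add. Y = 1/R + 1/(jωL) + jωC
Y = (0.000217 + j3.92e-05) S
|Y| = 0.000221 S → |Z| = 1/|Y| = 4530 Ω, ∠Z = −∠Y = -10.2°
I = V/|Z| = 1.7/4530 = 376 μA

376 μA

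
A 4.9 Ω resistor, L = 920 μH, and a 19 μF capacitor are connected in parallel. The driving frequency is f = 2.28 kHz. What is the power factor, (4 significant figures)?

ω = 2πf = 14330 rad/s
X_L = ωL = 13.18 Ω
X_C = 1/(ωC) = 3.674 Ω
Parallel: admittances add. Y = 1/R + 1/(jωL) + jωC
Y = (0.2041 + j0.1963) S
|Y| = 0.2832 S → |Z| = 1/|Y| = 3.531 Ω, ∠Z = −∠Y = -43.89°
cos φ = cos(-43.89°) = 0.7207

0.7207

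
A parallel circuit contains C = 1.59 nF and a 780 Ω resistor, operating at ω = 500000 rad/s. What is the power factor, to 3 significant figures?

0.850

X_C = 1/(ωC) = 1260 Ω
Parallel: admittances add. Y = 1/R + jωC
Y = (0.00128 + j0.000795) S
|Y| = 0.00151 S → |Z| = 1/|Y| = 663 Ω, ∠Z = −∠Y = -31.8°
cos φ = cos(-31.8°) = 0.850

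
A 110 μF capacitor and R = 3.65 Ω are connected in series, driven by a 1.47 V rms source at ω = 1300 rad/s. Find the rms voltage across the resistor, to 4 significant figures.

X_C = 1/(ωC) = 6.993 Ω
Z = 3.650 − j6.993 Ω
|Z| = √(3.650² + 6.993²) = 7.888 Ω
I = V/|Z| = 186.4 mA
V_R = I·|Z_R| = 0.1864 × 3.650 = 0.6802 V

0.6802 V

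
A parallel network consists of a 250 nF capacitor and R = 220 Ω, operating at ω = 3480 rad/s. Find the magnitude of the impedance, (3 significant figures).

X_C = 1/(ωC) = 1150 Ω
Parallel: admittances add. Y = 1/R + jωC
Y = (0.00455 + j0.000870) S
|Y| = 0.00463 S → |Z| = 1/|Y| = 216 Ω, ∠Z = −∠Y = -10.8°

216 Ω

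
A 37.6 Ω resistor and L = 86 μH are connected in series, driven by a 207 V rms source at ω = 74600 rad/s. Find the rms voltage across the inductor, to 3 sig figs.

X_L = ωL = 6.42 Ω
Z = 37.6 + j6.42 Ω
|Z| = √(37.6² + 6.42²) = 38.1 Ω
I = V/|Z| = 5.43 A
V_L = I·|Z_L| = 5.43 × 6.42 = 34.8 V

34.8 V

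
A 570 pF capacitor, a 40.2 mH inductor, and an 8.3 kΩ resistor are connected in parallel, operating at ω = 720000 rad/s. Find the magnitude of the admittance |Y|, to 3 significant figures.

X_L = ωL = 28900 Ω
X_C = 1/(ωC) = 2440 Ω
Parallel: admittances add. Y = 1/R + 1/(jωL) + jωC
Y = (0.000120 + j0.000376) S
|Y| = 0.000395 S → |Z| = 1/|Y| = 2530 Ω, ∠Z = −∠Y = -72.2°

395 μS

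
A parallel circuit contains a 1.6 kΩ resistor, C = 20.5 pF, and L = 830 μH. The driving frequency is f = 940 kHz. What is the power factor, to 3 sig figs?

ω = 2πf = 5.906e+06 rad/s
X_L = ωL = 4900 Ω
X_C = 1/(ωC) = 8260 Ω
Parallel: admittances add. Y = 1/R + 1/(jωL) + jωC
Y = (0.000625 − j8.29e-05) S
|Y| = 0.000630 S → |Z| = 1/|Y| = 1590 Ω, ∠Z = −∠Y = 7.56°
cos φ = cos(7.56°) = 0.991

0.991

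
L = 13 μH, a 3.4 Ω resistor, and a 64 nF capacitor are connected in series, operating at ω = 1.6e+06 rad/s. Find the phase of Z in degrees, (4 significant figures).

X_L = ωL = 20.80 Ω
X_C = 1/(ωC) = 9.766 Ω
Net reactance X = X_L − X_C = 11.03 Ω
Z = 3.400 + j11.03 Ω
|Z| = √(3.400² + 11.03²) = 11.55 Ω
∠Z = arctan(11.03/3.400) = 72.87°

72.87°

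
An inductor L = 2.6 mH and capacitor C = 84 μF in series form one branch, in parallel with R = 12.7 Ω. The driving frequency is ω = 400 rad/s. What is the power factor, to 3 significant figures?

0.915

X_L = ωL = 1.04 Ω
X_C = 1/(ωC) = 29.8 Ω
Branch 1: Z₁ = R = 12.7 Ω
Branch 2 (series LC): Z₂ = j(X_L − X_C) = −j28.7 Ω
Parallel: Z = Z₁Z₂/(Z₁+Z₂), |Z| = 11.6 Ω, ∠Z = -23.9°
cos φ = cos(-23.9°) = 0.915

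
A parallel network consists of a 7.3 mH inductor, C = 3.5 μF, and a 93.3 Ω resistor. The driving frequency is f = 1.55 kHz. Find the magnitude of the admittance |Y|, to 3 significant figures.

22.7 mS

ω = 2πf = 9739 rad/s
X_L = ωL = 71.1 Ω
X_C = 1/(ωC) = 29.3 Ω
Parallel: admittances add. Y = 1/R + 1/(jωL) + jωC
Y = (0.0107 + j0.0200) S
|Y| = 0.0227 S → |Z| = 1/|Y| = 44.0 Ω, ∠Z = −∠Y = -61.8°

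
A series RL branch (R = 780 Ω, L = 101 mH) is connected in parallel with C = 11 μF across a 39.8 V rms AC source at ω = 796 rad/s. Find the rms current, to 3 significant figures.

347 mA

X_L = ωL = 80.4 Ω
X_C = 1/(ωC) = 114 Ω
Branch 1 (R+jX_L): Z₁ = 780 + j80.4 Ω, |Z₁| = 784 Ω
Branch 2 (−jX_C): Z₂ = −j114 Ω
Parallel: Z = Z₁Z₂/(Z₁+Z₂), |Z| = 115 Ω, ∠Z = -81.6°
I = V/|Z| = 39.8/115 = 347 mA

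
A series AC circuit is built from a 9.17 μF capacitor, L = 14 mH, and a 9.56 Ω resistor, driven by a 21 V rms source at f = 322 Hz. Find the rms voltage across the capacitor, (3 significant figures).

41.5 V

ω = 2πf = 2023 rad/s
X_L = ωL = 28.3 Ω
X_C = 1/(ωC) = 53.9 Ω
Net reactance X = X_L − X_C = -25.6 Ω
Z = 9.56 − j25.6 Ω
|Z| = √(9.56² + 25.6²) = 27.3 Ω
I = V/|Z| = 769 mA
V_C = I·|Z_C| = 0.769 × 53.9 = 41.5 V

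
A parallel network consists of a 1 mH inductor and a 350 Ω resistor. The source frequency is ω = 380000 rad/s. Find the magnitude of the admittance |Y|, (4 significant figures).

3.884 mS

X_L = ωL = 380.0 Ω
Parallel: admittances add. Y = 1/R + 1/(jωL)
Y = (0.002857 − j0.002632) S
|Y| = 0.003884 S → |Z| = 1/|Y| = 257.4 Ω, ∠Z = −∠Y = 42.65°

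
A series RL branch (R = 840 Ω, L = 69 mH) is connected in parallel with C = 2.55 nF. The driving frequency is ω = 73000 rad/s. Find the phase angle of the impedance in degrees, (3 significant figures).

12.3°

X_L = ωL = 5040 Ω
X_C = 1/(ωC) = 5370 Ω
Branch 1 (R+jX_L): Z₁ = 840 + j5040 Ω, |Z₁| = 5110 Ω
Branch 2 (−jX_C): Z₂ = −j5370 Ω
Parallel: Z = Z₁Z₂/(Z₁+Z₂), |Z| = 30300 Ω, ∠Z = 12.3°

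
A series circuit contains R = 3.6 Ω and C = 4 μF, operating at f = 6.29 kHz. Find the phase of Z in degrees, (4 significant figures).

ω = 2πf = 39520 rad/s
X_C = 1/(ωC) = 6.326 Ω
Z = 3.600 − j6.326 Ω
|Z| = √(3.600² + 6.326²) = 7.278 Ω
∠Z = arctan(-6.326/3.600) = -60.36°

-60.36°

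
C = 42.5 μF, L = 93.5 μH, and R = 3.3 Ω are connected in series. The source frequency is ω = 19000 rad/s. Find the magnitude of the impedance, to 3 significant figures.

X_L = ωL = 1.78 Ω
X_C = 1/(ωC) = 1.24 Ω
Net reactance X = X_L − X_C = 0.538 Ω
Z = 3.30 + j0.538 Ω
|Z| = √(3.30² + 0.538²) = 3.34 Ω

3.34 Ω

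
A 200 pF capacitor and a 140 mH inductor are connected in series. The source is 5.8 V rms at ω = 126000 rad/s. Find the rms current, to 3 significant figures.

263 μA

X_L = ωL = 17600 Ω
X_C = 1/(ωC) = 39700 Ω
Net reactance X = X_L − X_C = -22000 Ω
Z = − j22000 Ω
|Z| = √(0² + 22000²) = 22000 Ω
I = V/|Z| = 5.8/22000 = 263 μA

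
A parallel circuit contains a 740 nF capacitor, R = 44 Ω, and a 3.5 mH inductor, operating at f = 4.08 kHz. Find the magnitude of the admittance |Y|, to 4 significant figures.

24.04 mS

ω = 2πf = 25640 rad/s
X_L = ωL = 89.72 Ω
X_C = 1/(ωC) = 52.71 Ω
Parallel: admittances add. Y = 1/R + 1/(jωL) + jωC
Y = (0.02273 + j0.007825) S
|Y| = 0.02404 S → |Z| = 1/|Y| = 41.60 Ω, ∠Z = −∠Y = -19.00°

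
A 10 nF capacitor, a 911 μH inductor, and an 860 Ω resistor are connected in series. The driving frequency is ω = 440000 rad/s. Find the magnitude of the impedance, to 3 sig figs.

877 Ω

X_L = ωL = 401 Ω
X_C = 1/(ωC) = 227 Ω
Net reactance X = X_L − X_C = 174 Ω
Z = 860 + j174 Ω
|Z| = √(860² + 174²) = 877 Ω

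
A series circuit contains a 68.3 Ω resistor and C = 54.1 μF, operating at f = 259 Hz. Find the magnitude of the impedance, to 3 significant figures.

ω = 2πf = 1627 rad/s
X_C = 1/(ωC) = 11.4 Ω
Z = 68.3 − j11.4 Ω
|Z| = √(68.3² + 11.4²) = 69.2 Ω

69.2 Ω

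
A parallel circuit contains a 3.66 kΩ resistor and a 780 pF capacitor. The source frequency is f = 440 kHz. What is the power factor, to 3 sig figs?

ω = 2πf = 2.765e+06 rad/s
X_C = 1/(ωC) = 464 Ω
Parallel: admittances add. Y = 1/R + jωC
Y = (0.000273 + j0.00216) S
|Y| = 0.00217 S → |Z| = 1/|Y| = 460 Ω, ∠Z = −∠Y = -82.8°
cos φ = cos(-82.8°) = 0.126

0.126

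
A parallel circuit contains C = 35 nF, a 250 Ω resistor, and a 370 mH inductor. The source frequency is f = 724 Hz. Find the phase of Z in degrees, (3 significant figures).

ω = 2πf = 4549 rad/s
X_L = ωL = 1680 Ω
X_C = 1/(ωC) = 6280 Ω
Parallel: admittances add. Y = 1/R + 1/(jωL) + jωC
Y = (0.00400 − j0.000435) S
|Y| = 0.00402 S → |Z| = 1/|Y| = 249 Ω, ∠Z = −∠Y = 6.21°

6.21°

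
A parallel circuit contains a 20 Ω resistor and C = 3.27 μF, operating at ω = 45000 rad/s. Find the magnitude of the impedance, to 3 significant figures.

6.43 Ω

X_C = 1/(ωC) = 6.80 Ω
Parallel: admittances add. Y = 1/R + jωC
Y = (0.0500 + j0.147) S
|Y| = 0.155 S → |Z| = 1/|Y| = 6.43 Ω, ∠Z = −∠Y = -71.2°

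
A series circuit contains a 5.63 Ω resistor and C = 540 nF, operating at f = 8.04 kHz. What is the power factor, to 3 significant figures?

0.152

ω = 2πf = 50520 rad/s
X_C = 1/(ωC) = 36.7 Ω
Z = 5.63 − j36.7 Ω
|Z| = √(5.63² + 36.7²) = 37.1 Ω
∠Z = arctan(-36.7/5.63) = -81.3°
cos φ = cos(-81.3°) = 0.152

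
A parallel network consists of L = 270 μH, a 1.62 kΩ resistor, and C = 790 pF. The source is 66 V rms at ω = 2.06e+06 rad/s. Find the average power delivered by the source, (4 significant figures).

X_L = ωL = 556.2 Ω
X_C = 1/(ωC) = 614.5 Ω
Parallel: admittances add. Y = 1/R + 1/(jωL) + jωC
Y = (0.0006173 − j0.0001705) S
|Y| = 0.0006404 S → |Z| = 1/|Y| = 1562 Ω, ∠Z = −∠Y = 15.44°
I = V/|Z| = 42.27 mA
P = VI cos φ = 66 × 0.04227 × cos(15.44°) = 2.689 W

2.689 W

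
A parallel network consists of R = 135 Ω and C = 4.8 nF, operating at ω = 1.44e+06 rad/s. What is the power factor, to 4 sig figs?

0.7311

X_C = 1/(ωC) = 144.7 Ω
Parallel: admittances add. Y = 1/R + jωC
Y = (0.007407 + j0.006912) S
|Y| = 0.01013 S → |Z| = 1/|Y| = 98.70 Ω, ∠Z = −∠Y = -43.02°
cos φ = cos(-43.02°) = 0.7311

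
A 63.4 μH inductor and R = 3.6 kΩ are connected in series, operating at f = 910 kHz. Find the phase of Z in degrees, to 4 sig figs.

ω = 2πf = 5.718e+06 rad/s
X_L = ωL = 362.5 Ω
Z = 3600 + j362.5 Ω
|Z| = √(3600² + 362.5²) = 3618 Ω
∠Z = arctan(362.5/3600) = 5.750°

5.750°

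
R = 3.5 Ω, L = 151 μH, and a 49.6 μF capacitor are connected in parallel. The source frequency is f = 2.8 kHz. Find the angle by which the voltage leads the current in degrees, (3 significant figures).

-60.1°

ω = 2πf = 17590 rad/s
X_L = ωL = 2.66 Ω
X_C = 1/(ωC) = 1.15 Ω
Parallel: admittances add. Y = 1/R + 1/(jωL) + jωC
Y = (0.286 + j0.496) S
|Y| = 0.573 S → |Z| = 1/|Y| = 1.75 Ω, ∠Z = −∠Y = -60.1°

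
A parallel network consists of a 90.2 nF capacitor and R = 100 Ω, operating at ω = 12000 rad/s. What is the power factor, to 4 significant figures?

0.9942

X_C = 1/(ωC) = 923.9 Ω
Parallel: admittances add. Y = 1/R + jωC
Y = (0.01000 + j0.001082) S
|Y| = 0.01006 S → |Z| = 1/|Y| = 99.42 Ω, ∠Z = −∠Y = -6.178°
cos φ = cos(-6.178°) = 0.9942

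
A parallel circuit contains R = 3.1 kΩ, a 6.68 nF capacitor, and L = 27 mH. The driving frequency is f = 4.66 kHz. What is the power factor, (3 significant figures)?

0.289

ω = 2πf = 29280 rad/s
X_L = ωL = 791 Ω
X_C = 1/(ωC) = 5110 Ω
Parallel: admittances add. Y = 1/R + 1/(jωL) + jωC
Y = (0.000323 − j0.00107) S
|Y| = 0.00112 S → |Z| = 1/|Y| = 895 Ω, ∠Z = −∠Y = 73.2°
cos φ = cos(73.2°) = 0.289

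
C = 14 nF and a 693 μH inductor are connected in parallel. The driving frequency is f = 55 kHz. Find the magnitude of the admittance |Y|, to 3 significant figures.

662 μS

ω = 2πf = 345600 rad/s
X_L = ωL = 239 Ω
X_C = 1/(ωC) = 207 Ω
Parallel: admittances add. Y = 1/(jωL) + jωC
Y = (0 + j0.000662) S
|Y| = 0.000662 S → |Z| = 1/|Y| = 1510 Ω, ∠Z = −∠Y = -90.0°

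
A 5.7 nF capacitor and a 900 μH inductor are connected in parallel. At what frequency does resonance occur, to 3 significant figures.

70.3 kHz

ω₀ = 1/√(LC) = 1/√(0.0009 × 5.7e-09) = 441500 rad/s
f₀ = ω₀/(2π) = 70.3 kHz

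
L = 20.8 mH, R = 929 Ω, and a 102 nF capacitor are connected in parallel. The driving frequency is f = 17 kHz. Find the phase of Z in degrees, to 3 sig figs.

-84.1°

ω = 2πf = 106800 rad/s
X_L = ωL = 2220 Ω
X_C = 1/(ωC) = 91.8 Ω
Parallel: admittances add. Y = 1/R + 1/(jωL) + jωC
Y = (0.00108 + j0.0104) S
|Y| = 0.0105 S → |Z| = 1/|Y| = 95.2 Ω, ∠Z = −∠Y = -84.1°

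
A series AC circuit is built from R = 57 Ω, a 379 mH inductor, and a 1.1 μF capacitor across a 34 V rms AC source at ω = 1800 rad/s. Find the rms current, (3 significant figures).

X_L = ωL = 682 Ω
X_C = 1/(ωC) = 505 Ω
Net reactance X = X_L − X_C = 177 Ω
Z = 57.0 + j177 Ω
|Z| = √(57.0² + 177²) = 186 Ω
I = V/|Z| = 34/186 = 183 mA

183 mA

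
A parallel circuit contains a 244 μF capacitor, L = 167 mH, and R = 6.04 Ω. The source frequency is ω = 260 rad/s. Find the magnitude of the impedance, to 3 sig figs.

X_L = ωL = 43.4 Ω
X_C = 1/(ωC) = 15.8 Ω
Parallel: admittances add. Y = 1/R + 1/(jωL) + jωC
Y = (0.166 + j0.0404) S
|Y| = 0.170 S → |Z| = 1/|Y| = 5.87 Ω, ∠Z = −∠Y = -13.7°

5.87 Ω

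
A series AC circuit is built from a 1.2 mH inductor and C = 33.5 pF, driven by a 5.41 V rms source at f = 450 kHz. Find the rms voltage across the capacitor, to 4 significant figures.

7.972 V

ω = 2πf = 2.827e+06 rad/s
X_L = ωL = 3393 Ω
X_C = 1/(ωC) = 10560 Ω
Net reactance X = X_L − X_C = -7165 Ω
Z = − j7165 Ω
|Z| = √(0² + 7165²) = 7165 Ω
I = V/|Z| = 755.1 μA
V_C = I·|Z_C| = 0.0007551 × 10560 = 7.972 V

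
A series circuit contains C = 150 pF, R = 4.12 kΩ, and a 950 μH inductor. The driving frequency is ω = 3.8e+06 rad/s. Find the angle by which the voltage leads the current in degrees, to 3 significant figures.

24.2°

X_L = ωL = 3610 Ω
X_C = 1/(ωC) = 1750 Ω
Net reactance X = X_L − X_C = 1860 Ω
Z = 4120 + j1860 Ω
|Z| = √(4120² + 1860²) = 4520 Ω
∠Z = arctan(1860/4120) = 24.2°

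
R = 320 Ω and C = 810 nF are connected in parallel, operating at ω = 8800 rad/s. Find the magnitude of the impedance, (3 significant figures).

X_C = 1/(ωC) = 140 Ω
Parallel: admittances add. Y = 1/R + jωC
Y = (0.00313 + j0.00713) S
|Y| = 0.00778 S → |Z| = 1/|Y| = 128 Ω, ∠Z = −∠Y = -66.3°

128 Ω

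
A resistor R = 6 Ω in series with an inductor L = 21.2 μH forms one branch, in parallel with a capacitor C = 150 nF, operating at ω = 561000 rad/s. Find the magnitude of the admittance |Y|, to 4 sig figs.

37.90 mS

X_L = ωL = 11.89 Ω
X_C = 1/(ωC) = 11.88 Ω
Branch 1 (R+jX_L): Z₁ = 6.000 + j11.89 Ω, |Z₁| = 13.32 Ω
Branch 2 (−jX_C): Z₂ = −j11.88 Ω
Parallel: Z = Z₁Z₂/(Z₁+Z₂), |Z| = 26.38 Ω, ∠Z = -26.86°
|Y| = 1/|Z| = 37.90 mS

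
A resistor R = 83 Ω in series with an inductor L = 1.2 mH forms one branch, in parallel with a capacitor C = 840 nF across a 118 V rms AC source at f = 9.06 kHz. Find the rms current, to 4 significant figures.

ω = 2πf = 56930 rad/s
X_L = ωL = 68.31 Ω
X_C = 1/(ωC) = 20.91 Ω
Branch 1 (R+jX_L): Z₁ = 83.00 + j68.31 Ω, |Z₁| = 107.5 Ω
Branch 2 (−jX_C): Z₂ = −j20.91 Ω
Parallel: Z = Z₁Z₂/(Z₁+Z₂), |Z| = 23.52 Ω, ∠Z = -80.27°
I = V/|Z| = 118/23.52 = 5.017 A

5.017 A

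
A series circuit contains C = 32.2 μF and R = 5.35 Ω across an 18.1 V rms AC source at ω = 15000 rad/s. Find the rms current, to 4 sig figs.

X_C = 1/(ωC) = 2.070 Ω
Z = 5.350 − j2.070 Ω
|Z| = √(5.350² + 2.070²) = 5.737 Ω
I = V/|Z| = 18.1/5.737 = 3.155 A

3.155 A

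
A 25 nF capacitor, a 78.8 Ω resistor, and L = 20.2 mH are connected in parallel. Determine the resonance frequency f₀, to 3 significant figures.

7.08 kHz

ω₀ = 1/√(LC) = 1/√(0.0202 × 2.5e-08) = 44500 rad/s
f₀ = ω₀/(2π) = 7.08 kHz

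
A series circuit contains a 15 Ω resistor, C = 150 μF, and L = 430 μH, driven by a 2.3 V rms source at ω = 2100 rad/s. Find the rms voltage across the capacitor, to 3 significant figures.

X_L = ωL = 0.903 Ω
X_C = 1/(ωC) = 3.17 Ω
Net reactance X = X_L − X_C = -2.27 Ω
Z = 15.0 − j2.27 Ω
|Z| = √(15.0² + 2.27²) = 15.2 Ω
I = V/|Z| = 152 mA
V_C = I·|Z_C| = 0.152 × 3.17 = 0.481 V

0.481 V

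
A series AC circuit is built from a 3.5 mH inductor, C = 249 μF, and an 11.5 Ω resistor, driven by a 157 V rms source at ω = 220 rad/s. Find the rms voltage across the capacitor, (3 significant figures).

X_L = ωL = 0.770 Ω
X_C = 1/(ωC) = 18.3 Ω
Net reactance X = X_L − X_C = -17.5 Ω
Z = 11.5 − j17.5 Ω
|Z| = √(11.5² + 17.5²) = 20.9 Ω
I = V/|Z| = 7.50 A
V_C = I·|Z_C| = 7.50 × 18.3 = 137 V

137 V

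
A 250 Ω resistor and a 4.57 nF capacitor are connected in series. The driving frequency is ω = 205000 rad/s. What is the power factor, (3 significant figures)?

X_C = 1/(ωC) = 1070 Ω
Z = 250 − j1070 Ω
|Z| = √(250² + 1070²) = 1100 Ω
∠Z = arctan(-1070/250) = -76.8°
cos φ = cos(-76.8°) = 0.228

0.228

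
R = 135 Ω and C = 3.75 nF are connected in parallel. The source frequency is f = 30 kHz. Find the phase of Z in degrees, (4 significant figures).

-5.451°

ω = 2πf = 188500 rad/s
X_C = 1/(ωC) = 1415 Ω
Parallel: admittances add. Y = 1/R + jωC
Y = (0.007407 + j0.0007069) S
|Y| = 0.007441 S → |Z| = 1/|Y| = 134.4 Ω, ∠Z = −∠Y = -5.451°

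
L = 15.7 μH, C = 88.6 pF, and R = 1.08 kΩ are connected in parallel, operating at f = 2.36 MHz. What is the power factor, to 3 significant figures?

ω = 2πf = 1.483e+07 rad/s
X_L = ωL = 233 Ω
X_C = 1/(ωC) = 761 Ω
Parallel: admittances add. Y = 1/R + 1/(jωL) + jωC
Y = (0.000926 − j0.00298) S
|Y| = 0.00312 S → |Z| = 1/|Y| = 320 Ω, ∠Z = −∠Y = 72.7°
cos φ = cos(72.7°) = 0.297

0.297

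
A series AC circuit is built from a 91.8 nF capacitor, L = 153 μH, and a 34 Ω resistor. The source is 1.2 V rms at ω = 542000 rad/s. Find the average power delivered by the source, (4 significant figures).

9.594 mW

X_L = ωL = 82.93 Ω
X_C = 1/(ωC) = 20.10 Ω
Net reactance X = X_L − X_C = 62.83 Ω
Z = 34.00 + j62.83 Ω
|Z| = √(34.00² + 62.83²) = 71.44 Ω
∠Z = arctan(62.83/34.00) = 61.58°
I = V/|Z| = 16.80 mA
P = VI cos φ = 1.2 × 0.01680 × cos(61.58°) = 9.594 mW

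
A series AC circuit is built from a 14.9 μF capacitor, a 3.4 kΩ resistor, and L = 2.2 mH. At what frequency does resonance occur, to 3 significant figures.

ω₀ = 1/√(LC) = 1/√(0.0022 × 1.49e-05) = 5523 rad/s
f₀ = ω₀/(2π) = 879 Hz

879 Hz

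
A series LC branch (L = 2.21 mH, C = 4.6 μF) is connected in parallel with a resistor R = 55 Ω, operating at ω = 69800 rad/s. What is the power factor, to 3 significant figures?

X_L = ωL = 154 Ω
X_C = 1/(ωC) = 3.11 Ω
Branch 1: Z₁ = R = 55.0 Ω
Branch 2 (series LC): Z₂ = j(X_L − X_C) = j151 Ω
Parallel: Z = Z₁Z₂/(Z₁+Z₂), |Z| = 51.7 Ω, ∠Z = 20.0°
cos φ = cos(20.0°) = 0.940

0.940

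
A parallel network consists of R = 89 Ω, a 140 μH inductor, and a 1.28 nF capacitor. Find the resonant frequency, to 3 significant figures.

376 kHz

ω₀ = 1/√(LC) = 1/√(0.00014 × 1.28e-09) = 2.362e+06 rad/s
f₀ = ω₀/(2π) = 376 kHz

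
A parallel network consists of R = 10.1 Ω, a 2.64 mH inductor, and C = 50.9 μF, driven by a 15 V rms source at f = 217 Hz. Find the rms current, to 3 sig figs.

ω = 2πf = 1363 rad/s
X_L = ωL = 3.60 Ω
X_C = 1/(ωC) = 14.4 Ω
Parallel: admittances add. Y = 1/R + 1/(jωL) + jωC
Y = (0.0990 − j0.208) S
|Y| = 0.231 S → |Z| = 1/|Y| = 4.33 Ω, ∠Z = −∠Y = 64.6°
I = V/|Z| = 15/4.33 = 3.46 A

3.46 A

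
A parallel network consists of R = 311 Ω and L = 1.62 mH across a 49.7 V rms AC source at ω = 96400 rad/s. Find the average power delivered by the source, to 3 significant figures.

7.94 W

X_L = ωL = 156 Ω
Parallel: admittances add. Y = 1/R + 1/(jωL)
Y = (0.00322 − j0.00640) S
|Y| = 0.00717 S → |Z| = 1/|Y| = 140 Ω, ∠Z = −∠Y = 63.3°
I = V/|Z| = 356 mA
P = VI cos φ = 49.7 × 0.356 × cos(63.3°) = 7.94 W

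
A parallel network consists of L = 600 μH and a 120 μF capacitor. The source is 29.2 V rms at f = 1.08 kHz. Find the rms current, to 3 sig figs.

ω = 2πf = 6786 rad/s
X_L = ωL = 4.07 Ω
X_C = 1/(ωC) = 1.23 Ω
Parallel: admittances add. Y = 1/(jωL) + jωC
Y = (0 + j0.569) S
|Y| = 0.569 S → |Z| = 1/|Y| = 1.76 Ω, ∠Z = −∠Y = -90.0°
I = V/|Z| = 29.2/1.76 = 16.6 A

16.6 A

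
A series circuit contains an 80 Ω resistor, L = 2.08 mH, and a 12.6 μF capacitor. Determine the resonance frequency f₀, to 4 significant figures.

ω₀ = 1/√(LC) = 1/√(0.00208 × 1.26e-05) = 6177 rad/s
f₀ = ω₀/(2π) = 983.1 Hz

983.1 Hz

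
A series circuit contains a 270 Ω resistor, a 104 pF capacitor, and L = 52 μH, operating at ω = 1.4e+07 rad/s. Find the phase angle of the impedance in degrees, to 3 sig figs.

8.67°

X_L = ωL = 728 Ω
X_C = 1/(ωC) = 687 Ω
Net reactance X = X_L − X_C = 41.2 Ω
Z = 270 + j41.2 Ω
|Z| = √(270² + 41.2²) = 273 Ω
∠Z = arctan(41.2/270) = 8.67°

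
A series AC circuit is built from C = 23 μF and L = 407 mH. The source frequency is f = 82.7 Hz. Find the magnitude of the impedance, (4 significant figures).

127.8 Ω

ω = 2πf = 519.6 rad/s
X_L = ωL = 211.5 Ω
X_C = 1/(ωC) = 83.67 Ω
Net reactance X = X_L − X_C = 127.8 Ω
Z = j127.8 Ω
|Z| = √(0² + 127.8²) = 127.8 Ω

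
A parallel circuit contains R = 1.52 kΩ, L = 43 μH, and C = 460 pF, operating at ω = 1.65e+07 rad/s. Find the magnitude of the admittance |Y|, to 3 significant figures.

6.22 mS

X_L = ωL = 710 Ω
X_C = 1/(ωC) = 132 Ω
Parallel: admittances add. Y = 1/R + 1/(jωL) + jωC
Y = (0.000658 + j0.00618) S
|Y| = 0.00622 S → |Z| = 1/|Y| = 161 Ω, ∠Z = −∠Y = -83.9°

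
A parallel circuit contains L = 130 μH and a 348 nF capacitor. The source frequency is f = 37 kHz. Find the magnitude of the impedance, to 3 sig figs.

ω = 2πf = 232500 rad/s
X_L = ωL = 30.2 Ω
X_C = 1/(ωC) = 12.4 Ω
Parallel: admittances add. Y = 1/(jωL) + jωC
Y = (0 + j0.0478) S
|Y| = 0.0478 S → |Z| = 1/|Y| = 20.9 Ω, ∠Z = −∠Y = -90.0°

20.9 Ω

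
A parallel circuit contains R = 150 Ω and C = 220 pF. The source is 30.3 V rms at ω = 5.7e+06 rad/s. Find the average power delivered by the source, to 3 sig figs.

6.12 W

X_C = 1/(ωC) = 797 Ω
Parallel: admittances add. Y = 1/R + jωC
Y = (0.00667 + j0.00125) S
|Y| = 0.00678 S → |Z| = 1/|Y| = 147 Ω, ∠Z = −∠Y = -10.7°
I = V/|Z| = 206 mA
P = VI cos φ = 30.3 × 0.206 × cos(-10.7°) = 6.12 W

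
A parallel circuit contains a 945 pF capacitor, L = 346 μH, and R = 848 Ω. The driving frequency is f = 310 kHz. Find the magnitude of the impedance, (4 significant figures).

811.7 Ω

ω = 2πf = 1.948e+06 rad/s
X_L = ωL = 673.9 Ω
X_C = 1/(ωC) = 543.3 Ω
Parallel: admittances add. Y = 1/R + 1/(jωL) + jωC
Y = (0.001179 + j0.0003568) S
|Y| = 0.001232 S → |Z| = 1/|Y| = 811.7 Ω, ∠Z = −∠Y = -16.84°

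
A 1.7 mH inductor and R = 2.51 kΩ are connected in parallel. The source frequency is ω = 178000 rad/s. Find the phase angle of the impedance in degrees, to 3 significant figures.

83.1°

X_L = ωL = 303 Ω
Parallel: admittances add. Y = 1/R + 1/(jωL)
Y = (0.000398 − j0.00330) S
|Y| = 0.00333 S → |Z| = 1/|Y| = 300 Ω, ∠Z = −∠Y = 83.1°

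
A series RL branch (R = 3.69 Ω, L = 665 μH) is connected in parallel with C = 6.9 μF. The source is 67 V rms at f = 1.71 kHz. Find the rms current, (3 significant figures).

4.53 A

ω = 2πf = 10740 rad/s
X_L = ωL = 7.14 Ω
X_C = 1/(ωC) = 13.5 Ω
Branch 1 (R+jX_L): Z₁ = 3.69 + j7.14 Ω, |Z₁| = 8.04 Ω
Branch 2 (−jX_C): Z₂ = −j13.5 Ω
Parallel: Z = Z₁Z₂/(Z₁+Z₂), |Z| = 14.8 Ω, ∠Z = 32.5°
I = V/|Z| = 67/14.8 = 4.53 A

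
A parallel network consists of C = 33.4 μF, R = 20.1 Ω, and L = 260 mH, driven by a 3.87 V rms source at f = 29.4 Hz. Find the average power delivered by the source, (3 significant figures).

745 mW

ω = 2πf = 184.7 rad/s
X_L = ωL = 48.0 Ω
X_C = 1/(ωC) = 162 Ω
Parallel: admittances add. Y = 1/R + 1/(jωL) + jωC
Y = (0.0498 − j0.0147) S
|Y| = 0.0519 S → |Z| = 1/|Y| = 19.3 Ω, ∠Z = −∠Y = 16.4°
I = V/|Z| = 201 mA
P = VI cos φ = 3.87 × 0.201 × cos(16.4°) = 745 mW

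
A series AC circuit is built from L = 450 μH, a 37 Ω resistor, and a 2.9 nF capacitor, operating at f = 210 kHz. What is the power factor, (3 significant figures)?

0.111

ω = 2πf = 1.319e+06 rad/s
X_L = ωL = 594 Ω
X_C = 1/(ωC) = 261 Ω
Net reactance X = X_L − X_C = 332 Ω
Z = 37.0 + j332 Ω
|Z| = √(37.0² + 332²) = 334 Ω
∠Z = arctan(332/37.0) = 83.6°
cos φ = cos(83.6°) = 0.111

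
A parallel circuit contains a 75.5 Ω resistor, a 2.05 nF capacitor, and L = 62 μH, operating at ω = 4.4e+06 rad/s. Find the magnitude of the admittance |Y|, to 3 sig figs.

X_L = ωL = 273 Ω
X_C = 1/(ωC) = 111 Ω
Parallel: admittances add. Y = 1/R + 1/(jωL) + jωC
Y = (0.0132 + j0.00535) S
|Y| = 0.0143 S → |Z| = 1/|Y| = 70.0 Ω, ∠Z = −∠Y = -22.0°

14.3 mS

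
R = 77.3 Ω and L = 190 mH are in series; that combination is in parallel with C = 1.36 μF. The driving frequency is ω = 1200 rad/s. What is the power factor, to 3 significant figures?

0.501

X_L = ωL = 228 Ω
X_C = 1/(ωC) = 613 Ω
Branch 1 (R+jX_L): Z₁ = 77.3 + j228 Ω, |Z₁| = 241 Ω
Branch 2 (−jX_C): Z₂ = −j613 Ω
Parallel: Z = Z₁Z₂/(Z₁+Z₂), |Z| = 376 Ω, ∠Z = 59.9°
cos φ = cos(59.9°) = 0.501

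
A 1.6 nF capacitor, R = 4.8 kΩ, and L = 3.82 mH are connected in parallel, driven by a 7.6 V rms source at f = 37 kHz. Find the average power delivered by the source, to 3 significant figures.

12.0 mW

ω = 2πf = 232500 rad/s
X_L = ωL = 888 Ω
X_C = 1/(ωC) = 2690 Ω
Parallel: admittances add. Y = 1/R + 1/(jωL) + jωC
Y = (0.000208 − j0.000754) S
|Y| = 0.000782 S → |Z| = 1/|Y| = 1280 Ω, ∠Z = −∠Y = 74.6°
I = V/|Z| = 5.95 mA
P = VI cos φ = 7.6 × 0.00595 × cos(74.6°) = 12.0 mW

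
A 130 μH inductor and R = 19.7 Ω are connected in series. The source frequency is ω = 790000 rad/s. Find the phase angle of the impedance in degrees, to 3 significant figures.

79.1°

X_L = ωL = 103 Ω
Z = 19.7 + j103 Ω
|Z| = √(19.7² + 103²) = 105 Ω
∠Z = arctan(103/19.7) = 79.1°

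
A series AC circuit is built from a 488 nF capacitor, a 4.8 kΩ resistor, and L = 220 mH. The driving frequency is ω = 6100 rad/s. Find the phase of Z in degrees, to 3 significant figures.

X_L = ωL = 1340 Ω
X_C = 1/(ωC) = 336 Ω
Net reactance X = X_L − X_C = 1010 Ω
Z = 4800 + j1010 Ω
|Z| = √(4800² + 1010²) = 4900 Ω
∠Z = arctan(1010/4800) = 11.8°

11.8°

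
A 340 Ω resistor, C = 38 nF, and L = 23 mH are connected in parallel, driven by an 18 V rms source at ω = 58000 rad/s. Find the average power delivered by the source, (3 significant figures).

X_L = ωL = 1330 Ω
X_C = 1/(ωC) = 454 Ω
Parallel: admittances add. Y = 1/R + 1/(jωL) + jωC
Y = (0.00294 + j0.00145) S
|Y| = 0.00328 S → |Z| = 1/|Y| = 305 Ω, ∠Z = −∠Y = -26.3°
I = V/|Z| = 59.1 mA
P = VI cos φ = 18 × 0.0591 × cos(-26.3°) = 953 mW

953 mW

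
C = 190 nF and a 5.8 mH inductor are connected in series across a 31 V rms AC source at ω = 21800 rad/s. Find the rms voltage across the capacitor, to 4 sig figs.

65.09 V

X_L = ωL = 126.4 Ω
X_C = 1/(ωC) = 241.4 Ω
Net reactance X = X_L − X_C = -115.0 Ω
Z = − j115.0 Ω
|Z| = √(0² + 115.0²) = 115.0 Ω
I = V/|Z| = 269.6 mA
V_C = I·|Z_C| = 0.2696 × 241.4 = 65.09 V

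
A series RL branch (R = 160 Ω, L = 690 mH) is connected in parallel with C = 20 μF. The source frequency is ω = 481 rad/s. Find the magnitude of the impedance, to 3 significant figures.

138 Ω

X_L = ωL = 332 Ω
X_C = 1/(ωC) = 104 Ω
Branch 1 (R+jX_L): Z₁ = 160 + j332 Ω, |Z₁| = 368 Ω
Branch 2 (−jX_C): Z₂ = −j104 Ω
Parallel: Z = Z₁Z₂/(Z₁+Z₂), |Z| = 138 Ω, ∠Z = -80.7°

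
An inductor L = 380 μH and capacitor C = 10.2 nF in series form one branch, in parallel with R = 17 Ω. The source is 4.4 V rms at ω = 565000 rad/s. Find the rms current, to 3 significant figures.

280 mA

X_L = ωL = 215 Ω
X_C = 1/(ωC) = 174 Ω
Branch 1: Z₁ = R = 17.0 Ω
Branch 2 (series LC): Z₂ = j(X_L − X_C) = j41.2 Ω
Parallel: Z = Z₁Z₂/(Z₁+Z₂), |Z| = 15.7 Ω, ∠Z = 22.4°
I = V/|Z| = 4.4/15.7 = 280 mA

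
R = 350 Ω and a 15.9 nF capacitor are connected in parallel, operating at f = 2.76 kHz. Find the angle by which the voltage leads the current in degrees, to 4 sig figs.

ω = 2πf = 17340 rad/s
X_C = 1/(ωC) = 3627 Ω
Parallel: admittances add. Y = 1/R + jωC
Y = (0.002857 + j0.0002757) S
|Y| = 0.002870 S → |Z| = 1/|Y| = 348.4 Ω, ∠Z = −∠Y = -5.512°

-5.512°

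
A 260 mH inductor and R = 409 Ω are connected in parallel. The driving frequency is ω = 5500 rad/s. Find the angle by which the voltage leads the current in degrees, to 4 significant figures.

15.96°

X_L = ωL = 1430 Ω
Parallel: admittances add. Y = 1/R + 1/(jωL)
Y = (0.002445 − j0.0006993) S
|Y| = 0.002543 S → |Z| = 1/|Y| = 393.2 Ω, ∠Z = −∠Y = 15.96°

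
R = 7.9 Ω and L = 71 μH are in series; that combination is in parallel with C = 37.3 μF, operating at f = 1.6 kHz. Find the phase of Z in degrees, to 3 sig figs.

ω = 2πf = 10050 rad/s
X_L = ωL = 0.714 Ω
X_C = 1/(ωC) = 2.67 Ω
Branch 1 (R+jX_L): Z₁ = 7.90 + j0.714 Ω, |Z₁| = 7.93 Ω
Branch 2 (−jX_C): Z₂ = −j2.67 Ω
Parallel: Z = Z₁Z₂/(Z₁+Z₂), |Z| = 2.60 Ω, ∠Z = -71.0°

-71.0°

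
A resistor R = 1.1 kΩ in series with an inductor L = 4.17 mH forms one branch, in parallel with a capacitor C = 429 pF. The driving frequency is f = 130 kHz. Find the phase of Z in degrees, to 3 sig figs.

ω = 2πf = 816800 rad/s
X_L = ωL = 3410 Ω
X_C = 1/(ωC) = 2850 Ω
Branch 1 (R+jX_L): Z₁ = 1100 + j3410 Ω, |Z₁| = 3580 Ω
Branch 2 (−jX_C): Z₂ = −j2850 Ω
Parallel: Z = Z₁Z₂/(Z₁+Z₂), |Z| = 8300 Ω, ∠Z = -44.6°

-44.6°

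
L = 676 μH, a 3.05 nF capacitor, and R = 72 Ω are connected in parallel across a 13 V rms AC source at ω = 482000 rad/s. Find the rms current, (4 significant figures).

X_L = ωL = 325.8 Ω
X_C = 1/(ωC) = 680.2 Ω
Parallel: admittances add. Y = 1/R + 1/(jωL) + jωC
Y = (0.01389 − j0.001599) S
|Y| = 0.01398 S → |Z| = 1/|Y| = 71.53 Ω, ∠Z = −∠Y = 6.567°
I = V/|Z| = 13/71.53 = 181.7 mA

181.7 mA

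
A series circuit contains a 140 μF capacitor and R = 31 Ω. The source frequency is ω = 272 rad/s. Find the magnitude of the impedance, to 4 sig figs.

X_C = 1/(ωC) = 26.26 Ω
Z = 31.00 − j26.26 Ω
|Z| = √(31.00² + 26.26²) = 40.63 Ω

40.63 Ω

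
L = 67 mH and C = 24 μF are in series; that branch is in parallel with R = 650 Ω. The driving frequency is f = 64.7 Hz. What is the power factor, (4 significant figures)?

ω = 2πf = 406.5 rad/s
X_L = ωL = 27.24 Ω
X_C = 1/(ωC) = 102.5 Ω
Branch 1: Z₁ = R = 650.0 Ω
Branch 2 (series LC): Z₂ = j(X_L − X_C) = −j75.26 Ω
Parallel: Z = Z₁Z₂/(Z₁+Z₂), |Z| = 74.76 Ω, ∠Z = -83.40°
cos φ = cos(-83.40°) = 0.1150

0.1150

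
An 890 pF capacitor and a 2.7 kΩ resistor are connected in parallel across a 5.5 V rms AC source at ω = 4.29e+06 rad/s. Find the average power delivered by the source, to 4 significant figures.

11.20 mW

X_C = 1/(ωC) = 261.9 Ω
Parallel: admittances add. Y = 1/R + jωC
Y = (0.0003704 + j0.003818) S
|Y| = 0.003836 S → |Z| = 1/|Y| = 260.7 Ω, ∠Z = −∠Y = -84.46°
I = V/|Z| = 21.10 mA
P = VI cos φ = 5.5 × 0.02110 × cos(-84.46°) = 11.20 mW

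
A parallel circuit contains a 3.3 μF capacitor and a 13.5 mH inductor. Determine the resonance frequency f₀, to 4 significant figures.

ω₀ = 1/√(LC) = 1/√(0.0135 × 3.3e-06) = 4738 rad/s
f₀ = ω₀/(2π) = 754.0 Hz

754.0 Hz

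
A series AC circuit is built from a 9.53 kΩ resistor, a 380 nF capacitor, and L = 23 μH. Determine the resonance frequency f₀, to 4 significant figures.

ω₀ = 1/√(LC) = 1/√(2.3e-05 × 3.8e-07) = 338300 rad/s
f₀ = ω₀/(2π) = 53.83 kHz

53.83 kHz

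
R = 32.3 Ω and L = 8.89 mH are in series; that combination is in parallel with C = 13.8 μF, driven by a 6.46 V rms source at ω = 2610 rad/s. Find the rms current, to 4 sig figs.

X_L = ωL = 23.20 Ω
X_C = 1/(ωC) = 27.76 Ω
Branch 1 (R+jX_L): Z₁ = 32.30 + j23.20 Ω, |Z₁| = 39.77 Ω
Branch 2 (−jX_C): Z₂ = −j27.76 Ω
Parallel: Z = Z₁Z₂/(Z₁+Z₂), |Z| = 33.85 Ω, ∠Z = -46.27°
I = V/|Z| = 6.46/33.85 = 190.8 mA

190.8 mA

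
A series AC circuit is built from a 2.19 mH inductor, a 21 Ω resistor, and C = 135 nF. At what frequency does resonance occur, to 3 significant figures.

ω₀ = 1/√(LC) = 1/√(0.00219 × 1.35e-07) = 58160 rad/s
f₀ = ω₀/(2π) = 9.26 kHz

9.26 kHz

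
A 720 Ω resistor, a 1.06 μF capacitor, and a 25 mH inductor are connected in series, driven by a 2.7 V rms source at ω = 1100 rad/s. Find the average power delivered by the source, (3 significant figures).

4.35 mW

X_L = ωL = 27.5 Ω
X_C = 1/(ωC) = 858 Ω
Net reactance X = X_L − X_C = -830 Ω
Z = 720 − j830 Ω
|Z| = √(720² + 830²) = 1100 Ω
∠Z = arctan(-830/720) = -49.1°
I = V/|Z| = 2.46 mA
P = VI cos φ = 2.7 × 0.00246 × cos(-49.1°) = 4.35 mW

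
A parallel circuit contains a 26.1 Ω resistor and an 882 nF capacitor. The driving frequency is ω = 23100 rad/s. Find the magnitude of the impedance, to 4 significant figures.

23.04 Ω

X_C = 1/(ωC) = 49.08 Ω
Parallel: admittances add. Y = 1/R + jωC
Y = (0.03831 + j0.02037) S
|Y| = 0.04339 S → |Z| = 1/|Y| = 23.04 Ω, ∠Z = −∠Y = -28.00°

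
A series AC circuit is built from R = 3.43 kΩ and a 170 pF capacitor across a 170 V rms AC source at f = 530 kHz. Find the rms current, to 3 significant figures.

44.1 mA

ω = 2πf = 3.33e+06 rad/s
X_C = 1/(ωC) = 1770 Ω
Z = 3430 − j1770 Ω
|Z| = √(3430² + 1770²) = 3860 Ω
I = V/|Z| = 170/3860 = 44.1 mA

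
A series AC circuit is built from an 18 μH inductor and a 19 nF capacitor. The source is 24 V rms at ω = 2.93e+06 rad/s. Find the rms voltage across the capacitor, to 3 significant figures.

12.4 V

X_L = ωL = 52.7 Ω
X_C = 1/(ωC) = 18.0 Ω
Net reactance X = X_L − X_C = 34.8 Ω
Z = j34.8 Ω
|Z| = √(0² + 34.8²) = 34.8 Ω
I = V/|Z| = 690 mA
V_C = I·|Z_C| = 0.690 × 18.0 = 12.4 V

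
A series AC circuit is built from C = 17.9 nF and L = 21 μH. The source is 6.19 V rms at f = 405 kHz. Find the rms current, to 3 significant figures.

197 mA

ω = 2πf = 2.545e+06 rad/s
X_L = ωL = 53.4 Ω
X_C = 1/(ωC) = 22.0 Ω
Net reactance X = X_L − X_C = 31.5 Ω
Z = j31.5 Ω
|Z| = √(0² + 31.5²) = 31.5 Ω
I = V/|Z| = 6.19/31.5 = 197 mA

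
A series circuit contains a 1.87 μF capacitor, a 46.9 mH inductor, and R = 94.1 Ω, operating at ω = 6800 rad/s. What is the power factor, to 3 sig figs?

X_L = ωL = 319 Ω
X_C = 1/(ωC) = 78.6 Ω
Net reactance X = X_L − X_C = 240 Ω
Z = 94.1 + j240 Ω
|Z| = √(94.1² + 240²) = 258 Ω
∠Z = arctan(240/94.1) = 68.6°
cos φ = cos(68.6°) = 0.365

0.365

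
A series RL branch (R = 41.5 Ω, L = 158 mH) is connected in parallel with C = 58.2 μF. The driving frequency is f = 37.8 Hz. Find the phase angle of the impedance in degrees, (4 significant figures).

ω = 2πf = 237.5 rad/s
X_L = ωL = 37.53 Ω
X_C = 1/(ωC) = 72.34 Ω
Branch 1 (R+jX_L): Z₁ = 41.50 + j37.53 Ω, |Z₁| = 55.95 Ω
Branch 2 (−jX_C): Z₂ = −j72.34 Ω
Parallel: Z = Z₁Z₂/(Z₁+Z₂), |Z| = 74.72 Ω, ∠Z = -7.882°

-7.882°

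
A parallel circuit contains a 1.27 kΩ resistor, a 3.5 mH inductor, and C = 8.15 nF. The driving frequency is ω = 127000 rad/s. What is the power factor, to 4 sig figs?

0.5440

X_L = ωL = 444.5 Ω
X_C = 1/(ωC) = 966.1 Ω
Parallel: admittances add. Y = 1/R + 1/(jωL) + jωC
Y = (0.0007874 − j0.001215) S
|Y| = 0.001448 S → |Z| = 1/|Y| = 690.8 Ω, ∠Z = −∠Y = 57.05°
cos φ = cos(57.05°) = 0.5440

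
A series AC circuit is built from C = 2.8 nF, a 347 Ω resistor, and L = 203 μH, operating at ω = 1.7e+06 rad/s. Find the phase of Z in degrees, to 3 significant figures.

21.3°

X_L = ωL = 345 Ω
X_C = 1/(ωC) = 210 Ω
Net reactance X = X_L − X_C = 135 Ω
Z = 347 + j135 Ω
|Z| = √(347² + 135²) = 372 Ω
∠Z = arctan(135/347) = 21.3°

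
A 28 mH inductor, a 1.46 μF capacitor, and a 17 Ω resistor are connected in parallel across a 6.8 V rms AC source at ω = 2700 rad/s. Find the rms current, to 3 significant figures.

405 mA

X_L = ωL = 75.6 Ω
X_C = 1/(ωC) = 254 Ω
Parallel: admittances add. Y = 1/R + 1/(jωL) + jωC
Y = (0.0588 − j0.00929) S
|Y| = 0.0596 S → |Z| = 1/|Y| = 16.8 Ω, ∠Z = −∠Y = 8.97°
I = V/|Z| = 6.8/16.8 = 405 mA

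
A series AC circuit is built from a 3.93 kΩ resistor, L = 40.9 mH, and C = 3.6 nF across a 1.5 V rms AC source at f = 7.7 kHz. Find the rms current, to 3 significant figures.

276 μA

ω = 2πf = 48380 rad/s
X_L = ωL = 1980 Ω
X_C = 1/(ωC) = 5740 Ω
Net reactance X = X_L − X_C = -3760 Ω
Z = 3930 − j3760 Ω
|Z| = √(3930² + 3760²) = 5440 Ω
I = V/|Z| = 1.5/5440 = 276 μA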